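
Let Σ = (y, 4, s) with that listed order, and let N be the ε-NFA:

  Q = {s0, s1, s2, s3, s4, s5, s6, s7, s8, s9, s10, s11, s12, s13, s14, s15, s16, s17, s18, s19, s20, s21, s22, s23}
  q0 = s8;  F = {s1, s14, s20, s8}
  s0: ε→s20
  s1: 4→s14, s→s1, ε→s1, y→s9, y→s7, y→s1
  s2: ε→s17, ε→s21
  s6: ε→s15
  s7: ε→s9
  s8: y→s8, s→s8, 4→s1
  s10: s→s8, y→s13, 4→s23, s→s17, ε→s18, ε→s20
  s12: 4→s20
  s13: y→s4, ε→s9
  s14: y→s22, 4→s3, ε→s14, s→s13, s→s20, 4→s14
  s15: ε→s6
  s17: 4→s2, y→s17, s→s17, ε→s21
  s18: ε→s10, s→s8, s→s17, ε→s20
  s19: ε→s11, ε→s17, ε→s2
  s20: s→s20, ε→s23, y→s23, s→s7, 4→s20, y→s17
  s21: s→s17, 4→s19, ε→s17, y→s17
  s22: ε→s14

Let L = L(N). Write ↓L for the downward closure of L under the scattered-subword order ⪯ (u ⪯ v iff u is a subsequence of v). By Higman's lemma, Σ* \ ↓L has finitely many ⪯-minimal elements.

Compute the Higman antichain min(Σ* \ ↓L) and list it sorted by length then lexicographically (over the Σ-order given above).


|Q|=24, |F|=4, |δ|=52 (20 ε).
min D↑ (5 st, q0=0, F={4}): 0:y→0,4→1,s→0 1:y→1,4→2,s→1 2:y→2,4→2,s→3 3:y→4,4→3,s→3 4:y→4,4→4,s→4 (ε-aug+det+¬).
'44sy': |S_i|=[16, 15, 14, 11, 7] end={s11,s17,s19,s2,s21,s23,s4} — reject; 4/4 single-dels accept.
1 obstructions.

Antichain: [44sy].


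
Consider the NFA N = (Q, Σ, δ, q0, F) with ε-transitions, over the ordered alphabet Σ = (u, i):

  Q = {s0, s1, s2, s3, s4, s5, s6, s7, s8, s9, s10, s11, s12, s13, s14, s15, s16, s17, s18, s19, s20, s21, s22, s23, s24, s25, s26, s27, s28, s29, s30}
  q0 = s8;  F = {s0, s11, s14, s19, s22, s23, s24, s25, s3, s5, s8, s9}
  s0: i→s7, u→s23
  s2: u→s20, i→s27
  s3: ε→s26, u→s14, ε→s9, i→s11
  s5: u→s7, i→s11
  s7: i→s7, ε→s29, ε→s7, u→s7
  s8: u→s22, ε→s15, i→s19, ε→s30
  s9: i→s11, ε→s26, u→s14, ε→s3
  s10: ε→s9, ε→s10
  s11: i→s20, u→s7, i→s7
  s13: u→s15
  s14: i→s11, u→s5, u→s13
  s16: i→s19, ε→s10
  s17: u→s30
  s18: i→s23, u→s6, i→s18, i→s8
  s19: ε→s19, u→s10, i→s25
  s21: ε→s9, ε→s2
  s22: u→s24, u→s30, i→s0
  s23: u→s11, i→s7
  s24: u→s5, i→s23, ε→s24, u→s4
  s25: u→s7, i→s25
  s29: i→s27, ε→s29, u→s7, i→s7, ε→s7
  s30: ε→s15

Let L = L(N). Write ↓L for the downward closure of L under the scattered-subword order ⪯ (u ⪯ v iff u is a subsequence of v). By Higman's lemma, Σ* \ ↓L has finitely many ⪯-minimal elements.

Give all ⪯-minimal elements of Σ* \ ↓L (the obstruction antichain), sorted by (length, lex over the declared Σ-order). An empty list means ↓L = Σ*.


|Q|=31, |F|=12, |δ|=60 (18 ε).
min D↑ (12 st, q0=0, F={9}): 0:u→1,i→2 1:u→3,i→4 2:u→5,i→6 3:u→7,i→8 4:u→8,i→9 5:u→10,i→11 6:u→9,i→6 7:u→9,i→11 8:u→11,i→9 9:u→9,i→9 10:u→7,i→11 11:u→9,i→9 [Hopcroft].
'uii': |S_i|=[22, 19, 7, 4] end={s20,s27,s29,s7} — reject; 3/3 single-dels accept.
'iiu': |S_i|=[22, 17, 6, 3] end={s27,s29,s7} — reject; 3/3 del acc.
'uuuu': N↓-sim [22, 19, 13, 9, 4] end={s15,s27,s29,s7} rej; 4/4 single-dels accept.
3 minimals (antichain).

min(Σ*\↓L) = [uii, iiu, uuuu].


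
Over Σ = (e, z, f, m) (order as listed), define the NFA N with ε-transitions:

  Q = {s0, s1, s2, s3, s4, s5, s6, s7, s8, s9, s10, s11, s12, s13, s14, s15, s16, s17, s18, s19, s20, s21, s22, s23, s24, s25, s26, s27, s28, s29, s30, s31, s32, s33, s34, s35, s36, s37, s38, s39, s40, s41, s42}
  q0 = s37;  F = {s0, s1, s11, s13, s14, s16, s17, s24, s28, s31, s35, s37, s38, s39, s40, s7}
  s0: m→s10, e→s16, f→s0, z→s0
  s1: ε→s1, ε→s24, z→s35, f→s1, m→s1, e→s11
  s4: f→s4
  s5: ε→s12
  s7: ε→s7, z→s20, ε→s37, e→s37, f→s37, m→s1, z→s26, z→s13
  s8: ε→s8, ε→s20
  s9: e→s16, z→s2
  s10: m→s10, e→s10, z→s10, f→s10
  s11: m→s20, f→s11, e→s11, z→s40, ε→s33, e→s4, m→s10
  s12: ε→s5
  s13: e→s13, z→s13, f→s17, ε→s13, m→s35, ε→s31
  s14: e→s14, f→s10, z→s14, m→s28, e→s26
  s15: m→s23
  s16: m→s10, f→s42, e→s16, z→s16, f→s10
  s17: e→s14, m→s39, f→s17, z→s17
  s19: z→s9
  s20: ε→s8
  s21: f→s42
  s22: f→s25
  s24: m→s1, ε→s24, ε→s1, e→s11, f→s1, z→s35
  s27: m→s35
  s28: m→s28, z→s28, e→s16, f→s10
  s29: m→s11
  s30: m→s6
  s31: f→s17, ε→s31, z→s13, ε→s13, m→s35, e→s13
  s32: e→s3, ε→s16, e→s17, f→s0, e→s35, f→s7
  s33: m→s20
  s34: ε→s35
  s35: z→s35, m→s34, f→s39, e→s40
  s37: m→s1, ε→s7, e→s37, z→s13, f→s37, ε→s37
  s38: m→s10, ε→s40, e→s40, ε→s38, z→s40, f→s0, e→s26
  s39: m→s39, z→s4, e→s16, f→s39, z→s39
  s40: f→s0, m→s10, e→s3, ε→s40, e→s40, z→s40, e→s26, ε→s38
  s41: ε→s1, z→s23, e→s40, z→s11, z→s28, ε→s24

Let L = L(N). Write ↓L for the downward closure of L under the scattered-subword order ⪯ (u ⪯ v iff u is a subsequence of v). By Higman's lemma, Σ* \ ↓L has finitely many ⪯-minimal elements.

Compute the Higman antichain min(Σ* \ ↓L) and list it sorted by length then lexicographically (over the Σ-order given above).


|Q|=43, |F|=16, |δ|=124 (26 ε).
min D↑ (13 st, q0=0, F={9}): 0:e→0,z→1,f→0,m→2 1:e→1,z→1,f→3,m→4 2:e→5,z→4,f→2,m→2 3:e→6,z→3,f→3,m→7 4:e→8,z→4,f→7,m→4 5:e→5,z→8,f→5,m→9 6:e→6,z→6,f→9,m→10 7:e→11,z→7,f→7,m→7 8:e→8,z→8,f→12,m→9 9:e→9,z→9,f→9,m→9 10:e→11,z→10,f→9,m→10 11:e→11,z→11,f→9,m→9 12:e→11,z→12,f→12,m→9 [Hopcroft].
'mem': N↓-sim [25, 19, 13, 3] end={s10,s20,s8} ∉↓L; 3/3 single-dels accept.
'zfef': run [25, 19, 10, 6, 2] end={s10,s42} ∉↓L; 4/4 deletions ∈↓L.
2 obstructions.

Antichain: [mem, zfef].


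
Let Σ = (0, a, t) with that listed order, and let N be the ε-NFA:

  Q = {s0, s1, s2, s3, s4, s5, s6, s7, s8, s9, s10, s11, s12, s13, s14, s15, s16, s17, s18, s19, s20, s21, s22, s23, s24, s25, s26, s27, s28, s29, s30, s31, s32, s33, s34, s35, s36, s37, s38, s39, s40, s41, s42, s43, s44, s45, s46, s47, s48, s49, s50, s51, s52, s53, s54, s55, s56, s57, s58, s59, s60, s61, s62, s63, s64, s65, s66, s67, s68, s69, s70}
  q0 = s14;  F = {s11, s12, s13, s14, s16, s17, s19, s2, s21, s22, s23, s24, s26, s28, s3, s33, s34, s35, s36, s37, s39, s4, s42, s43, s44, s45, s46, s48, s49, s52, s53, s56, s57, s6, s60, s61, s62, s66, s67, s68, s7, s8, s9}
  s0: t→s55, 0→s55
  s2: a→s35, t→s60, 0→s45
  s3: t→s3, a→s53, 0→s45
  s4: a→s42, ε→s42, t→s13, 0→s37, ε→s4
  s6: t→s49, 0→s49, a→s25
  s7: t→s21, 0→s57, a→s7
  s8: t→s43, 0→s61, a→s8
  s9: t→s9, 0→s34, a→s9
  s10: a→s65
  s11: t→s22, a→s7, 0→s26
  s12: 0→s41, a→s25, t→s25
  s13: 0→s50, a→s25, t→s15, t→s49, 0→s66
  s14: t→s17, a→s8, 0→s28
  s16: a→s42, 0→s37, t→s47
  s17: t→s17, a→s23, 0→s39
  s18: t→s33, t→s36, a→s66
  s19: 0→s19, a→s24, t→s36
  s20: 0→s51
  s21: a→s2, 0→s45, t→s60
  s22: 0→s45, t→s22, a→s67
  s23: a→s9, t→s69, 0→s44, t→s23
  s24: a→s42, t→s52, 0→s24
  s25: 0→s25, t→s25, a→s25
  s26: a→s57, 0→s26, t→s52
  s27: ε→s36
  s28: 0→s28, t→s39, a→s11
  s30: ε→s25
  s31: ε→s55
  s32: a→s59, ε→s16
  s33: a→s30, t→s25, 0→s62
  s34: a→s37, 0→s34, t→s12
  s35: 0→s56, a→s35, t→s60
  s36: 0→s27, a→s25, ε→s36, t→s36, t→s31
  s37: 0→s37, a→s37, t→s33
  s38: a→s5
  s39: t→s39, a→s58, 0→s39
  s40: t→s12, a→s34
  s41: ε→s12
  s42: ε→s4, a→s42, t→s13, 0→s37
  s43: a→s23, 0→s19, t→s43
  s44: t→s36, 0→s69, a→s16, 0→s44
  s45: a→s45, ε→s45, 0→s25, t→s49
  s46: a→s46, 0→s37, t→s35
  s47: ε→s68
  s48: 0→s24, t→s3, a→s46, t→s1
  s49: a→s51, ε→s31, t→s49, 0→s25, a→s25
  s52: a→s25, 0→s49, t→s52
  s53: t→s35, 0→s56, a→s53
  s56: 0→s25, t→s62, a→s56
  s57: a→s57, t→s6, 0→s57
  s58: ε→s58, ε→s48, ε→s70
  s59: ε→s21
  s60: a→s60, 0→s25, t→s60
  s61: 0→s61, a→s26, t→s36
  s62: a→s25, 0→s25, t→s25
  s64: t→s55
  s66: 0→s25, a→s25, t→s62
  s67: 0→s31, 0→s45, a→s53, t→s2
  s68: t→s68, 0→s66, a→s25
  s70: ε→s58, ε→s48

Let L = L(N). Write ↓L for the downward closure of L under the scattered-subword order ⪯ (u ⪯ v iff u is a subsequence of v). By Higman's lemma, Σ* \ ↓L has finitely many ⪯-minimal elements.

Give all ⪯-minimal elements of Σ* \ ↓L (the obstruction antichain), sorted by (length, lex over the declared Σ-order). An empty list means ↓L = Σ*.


|Q|=71, |F|=43, |δ|=170 (18 ε).
min D↑ (43 st, q0=0, F={25}): 0:0→1,a→2,t→3 1:0→1,a→4,t→5 2:0→6,a→2,t→7 3:0→5,a→8,t→3 4:0→9,a→10,t→11 5:0→5,a→12,t→5 6:0→6,a→9,t→13 7:0→14,a→8,t→7 8:0→15,a→16,t→8 9:0→9,a→17,t→18 10:0→17,a→10,t→19 11:0→20,a→21,t→11 12:0→22,a→23,t→24 13:0→13,a→25,t→13 14:0→14,a→22,t→13 15:0→15,a→26,t→13 16:0→27,a→16,t→16 17:0→17,a→17,t→28 18:0→29,a→25,t→18 19:0→20,a→30,t→31 20:0→25,a→20,t→29 21:0→20,a→32,t→30 22:0→22,a→33,t→18 23:0→34,a→23,t→35 24:0→20,a→32,t→24 25:0→25,a→25,t→25 26:0→34,a→33,t→36 27:0→27,a→34,t→37 28:0→29,a→25,t→29 29:0→25,a→25,t→29 30:0→20,a→35,t→31 31:0→25,a→31,t→31 32:0→38,a→32,t→35 33:0→34,a→33,t→39 34:0→34,a→34,t→40 35:0→38,a→35,t→31 36:0→41,a→25,t→36 37:0→37,a→25,t→25 38:0→25,a→38,t→42 39:0→41,a→25,t→29 40:0→42,a→25,t→25 41:0→25,a→25,t→42 42:0→25,a→25,t→25 [Hopcroft].
'a0ta': |S_i|=[57, 53, 34, 20, 3] end={s25,s30,s51} ∉↓L; 4/4 deletions ∈↓L.
'0at00': run [57, 51, 40, 27, 10, 1] end={s25} ∉↓L; 5/5 del acc.
'0aatt0': N↓-sim [57, 51, 40, 27, 19, 8, 1] end={s25} rej; 6/6 deletions ∈↓L.
'taa0tt': run [57, 49, 42, 28, 11, 6, 1] end={s25} — reject; 6/6 del acc.
4 minimals (antichain).

A = [a0ta, 0at00, 0aatt0, taa0tt].


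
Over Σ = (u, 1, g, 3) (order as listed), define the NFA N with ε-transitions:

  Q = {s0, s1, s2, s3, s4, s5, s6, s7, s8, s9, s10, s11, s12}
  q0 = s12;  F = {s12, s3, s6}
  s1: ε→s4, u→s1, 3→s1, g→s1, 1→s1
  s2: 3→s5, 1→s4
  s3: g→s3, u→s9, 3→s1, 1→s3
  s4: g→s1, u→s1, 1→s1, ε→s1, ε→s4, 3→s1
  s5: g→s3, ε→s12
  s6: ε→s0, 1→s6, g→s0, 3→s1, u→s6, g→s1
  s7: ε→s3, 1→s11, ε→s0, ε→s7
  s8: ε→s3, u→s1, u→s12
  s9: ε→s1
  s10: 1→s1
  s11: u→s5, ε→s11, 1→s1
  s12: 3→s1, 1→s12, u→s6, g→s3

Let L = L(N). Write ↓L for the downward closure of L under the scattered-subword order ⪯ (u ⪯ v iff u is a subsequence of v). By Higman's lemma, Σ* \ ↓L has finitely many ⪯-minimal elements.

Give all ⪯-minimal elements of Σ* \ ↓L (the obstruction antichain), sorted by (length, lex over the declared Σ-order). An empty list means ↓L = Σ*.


|Q|=13, |F|=3, |δ|=41 (11 ε).
min D↑ (4 st, q0=0, F={3}): 0:u→1,1→0,g→2,3→3 1:u→1,1→1,g→3,3→3 2:u→3,1→2,g→2,3→3 3:u→3,1→3,g→3,3→3 [Hopcroft].
'3': run [7, 2] end={s1,s4} ∉↓L; 1/1 single-dels accept.
'ug': |S_i|=[7, 5, 3] end={s0,s1,s4} rej; 2/2 single-dels accept.
'gu': N↓-sim [7, 5, 3] end={s1,s4,s9} rej; 2/2 single-dels accept.
3 obstructions.

min(Σ*\↓L) = [3, ug, gu].


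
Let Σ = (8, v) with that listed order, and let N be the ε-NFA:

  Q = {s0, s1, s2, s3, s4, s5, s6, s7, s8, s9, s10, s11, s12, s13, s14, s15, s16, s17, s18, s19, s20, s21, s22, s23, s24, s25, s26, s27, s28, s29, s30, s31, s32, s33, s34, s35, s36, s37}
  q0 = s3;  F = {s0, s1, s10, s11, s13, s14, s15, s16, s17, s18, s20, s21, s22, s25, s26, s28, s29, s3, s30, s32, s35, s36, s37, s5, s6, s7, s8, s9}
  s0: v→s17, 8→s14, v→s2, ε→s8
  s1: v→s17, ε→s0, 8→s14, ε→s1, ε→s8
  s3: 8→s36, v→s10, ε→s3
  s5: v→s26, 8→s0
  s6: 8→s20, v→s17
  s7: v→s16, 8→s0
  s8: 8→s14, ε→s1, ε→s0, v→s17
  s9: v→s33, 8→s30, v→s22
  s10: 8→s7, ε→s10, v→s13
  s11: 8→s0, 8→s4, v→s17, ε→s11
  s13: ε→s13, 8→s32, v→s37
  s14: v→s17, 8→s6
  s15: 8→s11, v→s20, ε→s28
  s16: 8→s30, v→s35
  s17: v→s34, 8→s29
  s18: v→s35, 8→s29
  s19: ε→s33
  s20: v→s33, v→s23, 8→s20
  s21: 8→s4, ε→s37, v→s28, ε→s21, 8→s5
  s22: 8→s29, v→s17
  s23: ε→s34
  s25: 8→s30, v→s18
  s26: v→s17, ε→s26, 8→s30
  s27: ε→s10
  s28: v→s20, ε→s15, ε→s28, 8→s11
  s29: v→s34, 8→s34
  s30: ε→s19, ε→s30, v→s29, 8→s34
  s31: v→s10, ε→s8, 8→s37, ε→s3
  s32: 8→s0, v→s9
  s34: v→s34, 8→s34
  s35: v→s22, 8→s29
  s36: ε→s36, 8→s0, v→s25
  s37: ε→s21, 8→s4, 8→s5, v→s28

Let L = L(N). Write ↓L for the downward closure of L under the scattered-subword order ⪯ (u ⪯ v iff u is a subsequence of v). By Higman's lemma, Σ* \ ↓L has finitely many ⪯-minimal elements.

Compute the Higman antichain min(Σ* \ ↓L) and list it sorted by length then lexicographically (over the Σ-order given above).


|Q|=38, |F|=28, |δ|=91 (25 ε).
min D↑ (25 st, q0=0, F={16}): 0:8→1,v→2 1:8→3,v→4 2:8→5,v→6 3:8→7,v→8 4:8→9,v→10 5:8→3,v→11 6:8→12,v→13 7:8→14,v→8 8:8→15,v→16 9:8→16,v→15 10:8→15,v→17 11:8→9,v→17 12:8→3,v→18 13:8→19,v→20 14:8→21,v→8 15:8→16,v→16 16:8→16,v→16 17:8→15,v→22 18:8→9,v→22 19:8→3,v→23 20:8→24,v→21 21:8→21,v→16 22:8→15,v→8 23:8→9,v→8 24:8→3,v→8.
'88vv': run [34, 27, 15, 6, 1] end={s34} rej; 4/4 del acc.
'8v88': run [34, 27, 15, 5, 1] end={s34} rej; 4/4 deletions ∈↓L.
'8vv8v': |S_i|=[34, 27, 15, 7, 2, 1] end={s34} rej; 5/5 deletions ∈↓L.
'88888v': run [34, 27, 15, 8, 7, 5, 3] end={s23,s33,s34} — reject; 6/6 deletions ∈↓L.
'vvvvvv': run [34, 32, 29, 25, 20, 7, 3] end={s23,s33,s34} ∉↓L; 6/6 deletions ∈↓L.
5 obstructions.

Antichain: [88vv, 8v88, 8vv8v, 88888v, vvvvvv].


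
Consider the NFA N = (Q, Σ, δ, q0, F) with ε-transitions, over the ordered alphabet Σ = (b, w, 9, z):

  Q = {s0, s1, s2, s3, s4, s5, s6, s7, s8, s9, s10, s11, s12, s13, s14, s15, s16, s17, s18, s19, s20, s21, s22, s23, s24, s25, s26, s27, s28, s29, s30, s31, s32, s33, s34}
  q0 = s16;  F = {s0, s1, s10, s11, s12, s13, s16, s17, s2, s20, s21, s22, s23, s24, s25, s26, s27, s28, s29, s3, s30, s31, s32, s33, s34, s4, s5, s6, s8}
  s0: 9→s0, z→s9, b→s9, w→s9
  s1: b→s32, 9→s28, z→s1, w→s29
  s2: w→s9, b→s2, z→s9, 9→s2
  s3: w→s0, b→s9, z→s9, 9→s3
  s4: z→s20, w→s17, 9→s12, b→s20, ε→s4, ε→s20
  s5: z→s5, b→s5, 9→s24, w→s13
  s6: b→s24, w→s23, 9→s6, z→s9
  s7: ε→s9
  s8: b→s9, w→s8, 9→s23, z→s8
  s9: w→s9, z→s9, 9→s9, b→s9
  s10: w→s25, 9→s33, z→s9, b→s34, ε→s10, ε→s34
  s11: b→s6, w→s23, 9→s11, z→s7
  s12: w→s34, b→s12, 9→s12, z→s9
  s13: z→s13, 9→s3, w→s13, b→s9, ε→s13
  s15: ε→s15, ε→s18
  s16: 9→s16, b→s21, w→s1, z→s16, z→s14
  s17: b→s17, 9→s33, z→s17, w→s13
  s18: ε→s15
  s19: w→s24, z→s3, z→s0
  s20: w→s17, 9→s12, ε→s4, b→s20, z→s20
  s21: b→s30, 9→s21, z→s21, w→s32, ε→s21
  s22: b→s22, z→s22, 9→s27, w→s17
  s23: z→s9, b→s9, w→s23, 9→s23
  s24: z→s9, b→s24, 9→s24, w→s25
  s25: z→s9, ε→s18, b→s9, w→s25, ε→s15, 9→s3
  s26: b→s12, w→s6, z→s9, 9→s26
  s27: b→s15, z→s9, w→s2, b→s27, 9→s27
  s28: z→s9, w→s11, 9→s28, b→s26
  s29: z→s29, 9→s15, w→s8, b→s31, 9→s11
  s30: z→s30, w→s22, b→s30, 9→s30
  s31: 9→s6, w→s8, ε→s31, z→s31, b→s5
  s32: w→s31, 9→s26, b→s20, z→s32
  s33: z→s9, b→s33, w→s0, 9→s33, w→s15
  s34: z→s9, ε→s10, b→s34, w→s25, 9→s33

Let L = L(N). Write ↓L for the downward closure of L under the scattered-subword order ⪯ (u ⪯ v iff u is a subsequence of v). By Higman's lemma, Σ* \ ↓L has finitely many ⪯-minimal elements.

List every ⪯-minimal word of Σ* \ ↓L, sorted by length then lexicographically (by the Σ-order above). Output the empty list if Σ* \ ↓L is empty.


Antichain: [w9z, wwwb, bbw9ww].

|Q|=35, |F|=29, |δ|=142 (15 ε).
min D↑ (28 st, q0=0, F={13}): 0:b→1,w→2,9→0,z→0 1:b→3,w→4,9→1,z→1 2:b→4,w→5,9→6,z→2 3:b→3,w→7,9→3,z→3 4:b→8,w→9,9→10,z→4 5:b→9,w→11,9→12,z→5 6:b→10,w→12,9→6,z→13 7:b→7,w→14,9→15,z→7 8:b→8,w→14,9→16,z→8 9:b→17,w→11,9→18,z→9 10:b→16,w→18,9→10,z→13 11:b→13,w→11,9→19,z→11 12:b→18,w→19,9→12,z→13 13:b→13,w→13,9→13,z→13 14:b→14,w→20,9→21,z→14 15:b→15,w→22,9→15,z→13 16:b→16,w→23,9→16,z→13 17:b→17,w→20,9→24,z→17 18:b→24,w→19,9→18,z→13 19:b→13,w→19,9→19,z→13 20:b→13,w→20,9→25,z→20 21:b→21,w→26,9→21,z→13 22:b→22,w→13,9→22,z→13 23:b→23,w→27,9→21,z→13 24:b→24,w→27,9→24,z→13 25:b→13,w→26,9→25,z→13 26:b→13,w→13,9→26,z→13 27:b→13,w→27,9→25,z→13 [Hopcroft].
'w9z': run [34, 30, 19, 2] end={s7,s9} — reject; 3/3 del acc.
'wwwb': N↓-sim [34, 30, 21, 9, 1] end={s9} — reject; 4/4 single-dels accept.
'bbw9ww': |S_i|=[34, 27, 20, 14, 8, 5, 1] end={s9} ∉↓L; 6/6 del acc.
3 minimals (antichain).


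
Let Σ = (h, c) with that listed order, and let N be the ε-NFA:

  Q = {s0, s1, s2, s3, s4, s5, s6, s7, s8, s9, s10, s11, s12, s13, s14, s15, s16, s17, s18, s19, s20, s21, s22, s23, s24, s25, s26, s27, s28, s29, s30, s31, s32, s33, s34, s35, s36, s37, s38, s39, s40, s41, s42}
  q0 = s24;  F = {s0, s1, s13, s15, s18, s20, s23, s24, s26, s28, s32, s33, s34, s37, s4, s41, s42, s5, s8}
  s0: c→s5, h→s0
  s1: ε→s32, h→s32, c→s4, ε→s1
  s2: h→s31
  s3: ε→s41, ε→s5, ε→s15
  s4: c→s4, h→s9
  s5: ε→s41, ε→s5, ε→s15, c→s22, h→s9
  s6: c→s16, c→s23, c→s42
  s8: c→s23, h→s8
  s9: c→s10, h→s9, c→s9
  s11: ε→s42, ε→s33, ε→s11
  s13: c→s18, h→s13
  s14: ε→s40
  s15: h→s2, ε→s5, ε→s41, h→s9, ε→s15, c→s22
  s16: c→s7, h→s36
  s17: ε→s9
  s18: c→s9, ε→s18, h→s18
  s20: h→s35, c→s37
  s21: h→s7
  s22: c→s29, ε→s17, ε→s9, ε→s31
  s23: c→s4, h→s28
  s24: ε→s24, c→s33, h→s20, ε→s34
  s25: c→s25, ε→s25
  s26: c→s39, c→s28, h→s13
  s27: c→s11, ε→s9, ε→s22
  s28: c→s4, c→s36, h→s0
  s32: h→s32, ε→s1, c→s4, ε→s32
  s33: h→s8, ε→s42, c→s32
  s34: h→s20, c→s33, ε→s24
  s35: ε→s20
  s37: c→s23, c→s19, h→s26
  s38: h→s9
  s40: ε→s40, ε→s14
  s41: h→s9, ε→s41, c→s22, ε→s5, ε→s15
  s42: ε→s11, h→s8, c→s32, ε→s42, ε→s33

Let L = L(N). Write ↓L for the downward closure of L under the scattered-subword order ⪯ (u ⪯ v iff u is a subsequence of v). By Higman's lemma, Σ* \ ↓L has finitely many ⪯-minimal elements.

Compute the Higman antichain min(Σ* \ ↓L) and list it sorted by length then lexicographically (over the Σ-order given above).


|Q|=43, |F|=19, |δ|=94 (38 ε).
min D↑ (15 st, q0=0, F={11}): 0:h→1,c→2 1:h→1,c→3 2:h→4,c→5 3:h→6,c→7 4:h→4,c→7 5:h→5,c→8 6:h→9,c→10 7:h→10,c→8 8:h→11,c→8 9:h→9,c→12 10:h→13,c→8 11:h→11,c→11 12:h→12,c→11 13:h→13,c→14 14:h→11,c→11 (ε-aug+det+¬).
'ccch': |S_i|=[31, 27, 20, 12, 4] end={s10,s2,s31,s9} rej; 4/4 deletions ∈↓L.
'hchhcc': |S_i|=[31, 26, 21, 18, 13, 11, 6] end={s10,s17,s22,s29,s31,s9} rej; 6/6 del acc.
2 words, ⪯-incomp.

min(Σ*\↓L) = [ccch, hchhcc].


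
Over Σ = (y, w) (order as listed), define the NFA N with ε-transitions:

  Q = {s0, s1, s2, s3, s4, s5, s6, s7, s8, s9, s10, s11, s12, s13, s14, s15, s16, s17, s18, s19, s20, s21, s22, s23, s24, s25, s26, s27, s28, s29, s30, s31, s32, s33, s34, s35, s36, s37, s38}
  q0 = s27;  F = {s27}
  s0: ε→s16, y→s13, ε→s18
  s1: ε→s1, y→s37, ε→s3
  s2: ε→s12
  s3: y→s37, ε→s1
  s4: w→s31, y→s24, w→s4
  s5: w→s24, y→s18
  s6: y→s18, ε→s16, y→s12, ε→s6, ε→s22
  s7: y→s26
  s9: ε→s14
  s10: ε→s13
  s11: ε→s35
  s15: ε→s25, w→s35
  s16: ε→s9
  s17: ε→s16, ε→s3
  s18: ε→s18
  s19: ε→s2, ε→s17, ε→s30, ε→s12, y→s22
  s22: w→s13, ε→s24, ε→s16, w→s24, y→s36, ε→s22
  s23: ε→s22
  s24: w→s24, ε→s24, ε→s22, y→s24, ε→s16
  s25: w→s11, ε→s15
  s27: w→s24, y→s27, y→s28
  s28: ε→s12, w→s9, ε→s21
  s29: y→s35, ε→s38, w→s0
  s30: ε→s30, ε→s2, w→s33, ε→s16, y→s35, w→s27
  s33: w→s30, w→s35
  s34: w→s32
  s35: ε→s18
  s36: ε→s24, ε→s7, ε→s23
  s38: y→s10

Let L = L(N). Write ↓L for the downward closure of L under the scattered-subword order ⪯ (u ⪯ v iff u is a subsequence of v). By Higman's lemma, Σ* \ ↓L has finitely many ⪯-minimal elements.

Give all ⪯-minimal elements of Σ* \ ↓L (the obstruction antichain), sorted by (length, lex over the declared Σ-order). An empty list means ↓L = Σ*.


A = [w].

|Q|=39, |F|=1, |δ|=71 (39 ε).
min D↑ (2 st, q0=0, F={1}): 0:y→0,w→1 1:y→1,w→1 (ε-aug+det+¬).
'w': N↓-sim [14, 10] end={s13,s14,s16,s22,s23,s24,s26,s36,s7,s9} ∉↓L; 1/1 del acc.
1 words, ⪯-incomp.


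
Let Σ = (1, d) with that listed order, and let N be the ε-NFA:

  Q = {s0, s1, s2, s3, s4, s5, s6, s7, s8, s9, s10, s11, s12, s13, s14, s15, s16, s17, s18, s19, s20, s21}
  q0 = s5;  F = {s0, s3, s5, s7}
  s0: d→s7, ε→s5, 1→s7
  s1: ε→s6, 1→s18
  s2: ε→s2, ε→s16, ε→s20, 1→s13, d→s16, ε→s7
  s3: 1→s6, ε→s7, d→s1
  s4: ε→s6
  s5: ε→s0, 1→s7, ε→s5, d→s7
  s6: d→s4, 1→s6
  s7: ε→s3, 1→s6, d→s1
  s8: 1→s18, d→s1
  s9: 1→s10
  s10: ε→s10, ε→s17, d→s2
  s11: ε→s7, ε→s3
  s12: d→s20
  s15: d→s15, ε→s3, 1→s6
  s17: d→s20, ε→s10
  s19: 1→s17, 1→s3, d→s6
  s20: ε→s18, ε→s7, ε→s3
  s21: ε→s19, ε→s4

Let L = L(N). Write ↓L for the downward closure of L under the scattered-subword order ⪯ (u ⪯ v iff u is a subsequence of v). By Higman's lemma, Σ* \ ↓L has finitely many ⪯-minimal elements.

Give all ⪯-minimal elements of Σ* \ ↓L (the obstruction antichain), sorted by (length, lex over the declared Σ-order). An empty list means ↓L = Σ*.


|Q|=22, |F|=4, |δ|=46 (22 ε).
min D↑ (3 st, q0=0, F={2}): 0:1→1,d→1 1:1→2,d→2 2:1→2,d→2.
'11': run [8, 6, 3] end={s18,s4,s6} rej; 2/2 del acc.
'1d': N↓-sim [8, 6, 4] end={s1,s18,s4,s6} ∉↓L; 2/2 single-dels accept.
'd1': |S_i|=[8, 6, 3] end={s18,s4,s6} rej; 2/2 deletions ∈↓L.
'dd': N↓-sim [8, 6, 4] end={s1,s18,s4,s6} rej; 2/2 del acc.
4 words, ⪯-incomp.

min(Σ*\↓L) = [11, 1d, d1, dd].


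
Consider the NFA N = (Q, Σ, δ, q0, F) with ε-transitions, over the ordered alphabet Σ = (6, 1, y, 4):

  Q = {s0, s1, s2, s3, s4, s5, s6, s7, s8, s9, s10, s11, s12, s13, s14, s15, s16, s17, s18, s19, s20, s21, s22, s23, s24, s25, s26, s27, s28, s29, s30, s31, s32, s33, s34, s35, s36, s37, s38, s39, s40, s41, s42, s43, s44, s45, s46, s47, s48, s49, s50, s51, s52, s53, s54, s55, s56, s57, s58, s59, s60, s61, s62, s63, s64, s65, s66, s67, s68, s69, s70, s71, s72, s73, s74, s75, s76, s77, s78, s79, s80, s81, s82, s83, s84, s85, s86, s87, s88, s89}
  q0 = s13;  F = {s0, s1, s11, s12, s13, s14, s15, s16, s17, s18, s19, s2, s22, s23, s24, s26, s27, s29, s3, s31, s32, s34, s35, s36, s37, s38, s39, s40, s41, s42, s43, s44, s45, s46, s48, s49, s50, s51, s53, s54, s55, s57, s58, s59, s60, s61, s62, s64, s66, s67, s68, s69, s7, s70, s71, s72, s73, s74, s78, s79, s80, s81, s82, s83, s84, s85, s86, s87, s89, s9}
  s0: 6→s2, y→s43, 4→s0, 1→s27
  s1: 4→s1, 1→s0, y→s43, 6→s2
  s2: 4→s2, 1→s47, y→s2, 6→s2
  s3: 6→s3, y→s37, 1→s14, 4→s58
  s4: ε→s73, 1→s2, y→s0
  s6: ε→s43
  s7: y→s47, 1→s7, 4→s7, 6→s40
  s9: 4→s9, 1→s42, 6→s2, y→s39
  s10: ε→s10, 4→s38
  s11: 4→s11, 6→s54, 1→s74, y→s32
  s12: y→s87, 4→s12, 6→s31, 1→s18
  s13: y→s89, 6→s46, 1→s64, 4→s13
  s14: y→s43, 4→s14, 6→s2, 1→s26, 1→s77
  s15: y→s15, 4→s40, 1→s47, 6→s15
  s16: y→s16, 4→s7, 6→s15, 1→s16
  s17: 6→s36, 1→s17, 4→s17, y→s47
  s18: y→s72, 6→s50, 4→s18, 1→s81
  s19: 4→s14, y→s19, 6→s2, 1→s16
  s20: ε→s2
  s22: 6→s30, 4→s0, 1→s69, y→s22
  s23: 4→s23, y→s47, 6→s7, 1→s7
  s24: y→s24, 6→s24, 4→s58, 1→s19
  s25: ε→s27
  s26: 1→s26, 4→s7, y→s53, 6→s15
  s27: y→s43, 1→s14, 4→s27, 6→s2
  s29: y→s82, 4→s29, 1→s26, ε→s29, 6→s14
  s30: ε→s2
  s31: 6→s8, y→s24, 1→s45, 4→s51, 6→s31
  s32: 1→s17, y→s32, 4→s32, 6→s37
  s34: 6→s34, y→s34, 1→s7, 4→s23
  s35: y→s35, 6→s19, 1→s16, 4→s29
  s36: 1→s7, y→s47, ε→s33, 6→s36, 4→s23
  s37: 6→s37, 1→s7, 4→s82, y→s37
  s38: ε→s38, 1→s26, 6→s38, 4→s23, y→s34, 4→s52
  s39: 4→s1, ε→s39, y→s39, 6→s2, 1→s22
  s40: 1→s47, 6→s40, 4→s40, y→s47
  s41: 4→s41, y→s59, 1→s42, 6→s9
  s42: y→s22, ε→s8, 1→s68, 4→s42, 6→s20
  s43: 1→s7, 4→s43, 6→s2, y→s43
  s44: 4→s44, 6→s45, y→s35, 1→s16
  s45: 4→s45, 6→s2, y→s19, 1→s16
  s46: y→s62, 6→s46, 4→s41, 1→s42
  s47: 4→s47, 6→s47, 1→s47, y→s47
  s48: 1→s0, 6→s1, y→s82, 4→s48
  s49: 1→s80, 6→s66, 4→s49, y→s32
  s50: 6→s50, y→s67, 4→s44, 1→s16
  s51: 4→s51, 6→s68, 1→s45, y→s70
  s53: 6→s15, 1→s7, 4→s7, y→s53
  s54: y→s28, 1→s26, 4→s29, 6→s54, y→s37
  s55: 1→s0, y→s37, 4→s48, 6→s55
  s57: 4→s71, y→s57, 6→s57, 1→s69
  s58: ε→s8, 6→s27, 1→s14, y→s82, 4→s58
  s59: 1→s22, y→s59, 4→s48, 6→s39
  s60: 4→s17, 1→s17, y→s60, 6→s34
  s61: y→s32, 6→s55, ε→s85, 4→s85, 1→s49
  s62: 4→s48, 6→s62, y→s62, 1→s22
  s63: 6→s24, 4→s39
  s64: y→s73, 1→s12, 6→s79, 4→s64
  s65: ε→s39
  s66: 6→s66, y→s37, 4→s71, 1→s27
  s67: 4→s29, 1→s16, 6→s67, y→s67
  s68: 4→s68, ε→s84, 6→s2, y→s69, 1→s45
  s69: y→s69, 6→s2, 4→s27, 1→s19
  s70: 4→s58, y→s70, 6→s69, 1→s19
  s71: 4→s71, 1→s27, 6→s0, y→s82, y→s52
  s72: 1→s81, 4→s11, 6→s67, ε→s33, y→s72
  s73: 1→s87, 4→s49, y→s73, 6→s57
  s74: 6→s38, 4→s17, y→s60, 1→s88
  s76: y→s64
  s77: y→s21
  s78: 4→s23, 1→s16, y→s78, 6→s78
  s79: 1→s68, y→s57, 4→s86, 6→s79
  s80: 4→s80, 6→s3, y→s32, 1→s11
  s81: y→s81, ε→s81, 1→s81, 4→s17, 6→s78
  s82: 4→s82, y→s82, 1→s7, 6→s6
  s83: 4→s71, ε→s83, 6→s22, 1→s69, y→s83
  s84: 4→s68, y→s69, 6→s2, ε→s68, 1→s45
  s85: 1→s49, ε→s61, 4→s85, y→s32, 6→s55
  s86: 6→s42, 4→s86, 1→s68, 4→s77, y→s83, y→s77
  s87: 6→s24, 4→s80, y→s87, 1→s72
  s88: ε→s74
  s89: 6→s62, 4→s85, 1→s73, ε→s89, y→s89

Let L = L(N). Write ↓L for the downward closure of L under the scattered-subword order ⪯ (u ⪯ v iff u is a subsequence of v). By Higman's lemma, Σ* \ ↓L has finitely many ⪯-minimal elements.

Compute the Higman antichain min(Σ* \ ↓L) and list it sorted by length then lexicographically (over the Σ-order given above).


|Q|=90, |F|=70, |δ|=320 (22 ε).
min D↑ (69 st, q0=0, F={25}): 0:6→1,1→2,y→3,4→0 1:6→1,1→4,y→5,4→6 2:6→7,1→8,y→9,4→2 3:6→5,1→9,y→3,4→10 4:6→11,1→12,y→13,4→4 5:6→5,1→13,y→5,4→14 6:6→15,1→4,y→16,4→6 7:6→7,1→12,y→17,4→18 8:6→19,1→20,y→21,4→8 9:6→17,1→21,y→9,4→22 10:6→23,1→22,y→24,4→10 11:6→11,1→25,y→11,4→11 12:6→11,1→26,y→27,4→12 13:6→11,1→27,y→13,4→28 14:6→29,1→28,y→30,4→14 15:6→11,1→4,y→31,4→15 16:6→31,1→13,y→16,4→14 17:6→17,1→27,y→17,4→32 18:6→4,1→12,y→33,4→18 19:6→19,1→26,y→34,4→35 20:6→36,1→37,y→38,4→20 21:6→34,1→38,y→21,4→39 22:6→40,1→39,y→24,4→22 23:6→23,1→28,y→41,4→14 24:6→41,1→42,y→24,4→24 25:6→25,1→25,y→25,4→25 26:6→11,1→43,y→44,4→26 27:6→11,1→44,y→27,4→45 28:6→11,1→45,y→46,4→28 29:6→11,1→28,y→46,4→29 30:6→46,1→47,y→30,4→30 31:6→11,1→13,y→31,4→29 32:6→28,1→45,y→30,4→32 33:6→13,1→27,y→33,4→32 34:6→34,1→44,y→34,4→48 35:6→12,1→26,y→49,4→35 36:6→36,1→43,y→50,4→51 37:6→52,1→37,y→37,4→42 38:6→50,1→37,y→38,4→53 39:6→54,1→53,y→24,4→39 40:6→40,1→45,y→41,4→32 41:6→41,1→47,y→41,4→30 42:6→55,1→42,y→25,4→42 43:6→56,1→43,y→43,4→47 44:6→11,1→43,y→44,4→57 45:6→11,1→57,y→46,4→45 46:6→11,1→47,y→46,4→46 47:6→58,1→47,y→25,4→47 48:6→45,1→57,y→30,4→48 49:6→27,1→44,y→49,4→48 50:6→50,1→43,y→50,4→59 51:6→26,1→43,y→60,4→51 52:6→52,1→43,y→52,4→61 53:6→62,1→63,y→24,4→53 54:6→54,1→57,y→41,4→48 55:6→55,1→47,y→25,4→61 56:6→56,1→25,y→56,4→58 57:6→11,1→64,y→46,4→57 58:6→58,1→25,y→25,4→58 59:6→57,1→64,y→30,4→59 60:6→44,1→43,y→60,4→59 61:6→47,1→47,y→25,4→61 62:6→62,1→64,y→41,4→59 63:6→65,1→63,y→66,4→42 64:6→56,1→64,y→67,4→47 65:6→65,1→64,y→68,4→61 66:6→68,1→42,y→66,4→42 67:6→56,1→47,y→67,4→47 68:6→68,1→47,y→68,4→61 [Hopcroft].
'6161': |S_i|=[81, 62, 24, 6, 1] end={s47} — reject; 4/4 single-dels accept.
'64661': |S_i|=[81, 62, 43, 28, 6, 1] end={s47} ∉↓L; 5/5 del acc.
'y4y1y': N↓-sim [81, 63, 43, 20, 7, 1] end={s47} rej; 5/5 deletions ∈↓L.
'11114y': run [81, 68, 54, 40, 21, 8, 1] end={s47} rej; 6/6 del acc.
4 obstructions.

min(Σ*\↓L) = [6161, 64661, y4y1y, 11114y].


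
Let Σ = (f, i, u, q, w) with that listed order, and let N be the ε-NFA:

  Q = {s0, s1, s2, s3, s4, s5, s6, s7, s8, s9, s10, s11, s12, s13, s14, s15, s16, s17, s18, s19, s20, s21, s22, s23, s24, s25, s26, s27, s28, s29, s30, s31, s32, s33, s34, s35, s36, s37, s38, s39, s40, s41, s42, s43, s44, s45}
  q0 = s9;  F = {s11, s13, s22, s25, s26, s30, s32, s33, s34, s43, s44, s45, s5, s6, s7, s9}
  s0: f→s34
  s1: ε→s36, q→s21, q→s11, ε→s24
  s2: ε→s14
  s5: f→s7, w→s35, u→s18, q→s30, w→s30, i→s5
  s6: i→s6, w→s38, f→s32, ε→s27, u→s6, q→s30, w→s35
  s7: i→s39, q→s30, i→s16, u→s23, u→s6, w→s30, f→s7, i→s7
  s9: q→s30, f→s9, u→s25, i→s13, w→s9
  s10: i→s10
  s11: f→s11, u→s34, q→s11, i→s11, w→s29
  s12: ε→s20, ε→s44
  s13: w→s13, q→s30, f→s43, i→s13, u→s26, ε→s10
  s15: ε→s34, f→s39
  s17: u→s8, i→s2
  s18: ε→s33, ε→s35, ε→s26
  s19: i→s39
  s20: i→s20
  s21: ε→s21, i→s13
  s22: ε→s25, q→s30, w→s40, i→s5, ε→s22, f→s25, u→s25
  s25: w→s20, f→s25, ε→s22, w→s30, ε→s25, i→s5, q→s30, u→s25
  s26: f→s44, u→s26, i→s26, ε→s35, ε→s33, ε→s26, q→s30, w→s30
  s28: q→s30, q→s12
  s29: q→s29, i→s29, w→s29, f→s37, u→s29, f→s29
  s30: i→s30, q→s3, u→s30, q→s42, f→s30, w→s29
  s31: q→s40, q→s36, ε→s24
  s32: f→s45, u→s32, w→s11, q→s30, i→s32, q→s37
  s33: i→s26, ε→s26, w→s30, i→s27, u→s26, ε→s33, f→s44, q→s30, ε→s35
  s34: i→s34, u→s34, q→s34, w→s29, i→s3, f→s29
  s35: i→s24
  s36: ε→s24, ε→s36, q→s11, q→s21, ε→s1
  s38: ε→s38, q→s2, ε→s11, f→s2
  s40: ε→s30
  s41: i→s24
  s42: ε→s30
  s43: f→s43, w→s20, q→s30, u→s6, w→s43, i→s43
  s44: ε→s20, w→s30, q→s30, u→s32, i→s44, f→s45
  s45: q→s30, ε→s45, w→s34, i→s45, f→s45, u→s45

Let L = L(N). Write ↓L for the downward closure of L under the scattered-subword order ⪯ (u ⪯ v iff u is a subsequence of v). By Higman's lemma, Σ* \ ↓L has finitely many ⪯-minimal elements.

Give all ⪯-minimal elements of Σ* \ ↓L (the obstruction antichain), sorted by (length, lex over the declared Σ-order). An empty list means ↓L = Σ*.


|Q|=46, |F|=16, |δ|=149 (32 ε).
min D↑ (15 st, q0=0, F={7}): 0:f→0,i→1,u→2,q→3,w→0 1:f→4,i→1,u→5,q→3,w→1 2:f→2,i→6,u→2,q→3,w→3 3:f→3,i→3,u→3,q→3,w→7 4:f→4,i→4,u→8,q→3,w→4 5:f→9,i→5,u→5,q→3,w→3 6:f→10,i→6,u→5,q→3,w→3 7:f→7,i→7,u→7,q→7,w→7 8:f→11,i→8,u→8,q→3,w→12 9:f→13,i→9,u→11,q→3,w→3 10:f→10,i→10,u→8,q→3,w→3 11:f→13,i→11,u→11,q→3,w→12 12:f→12,i→12,u→14,q→12,w→7 13:f→13,i→13,u→13,q→3,w→14 14:f→7,i→14,u→14,q→14,w→7 [Hopcroft].
'qw': |S_i|=[33, 9, 2] end={s29,s37} — reject; 2/2 del acc.
'uww': N↓-sim [33, 29, 14, 2] end={s29,s37} — reject; 3/3 deletions ∈↓L.
'ifuwuf': |S_i|=[33, 29, 23, 17, 10, 4, 2] end={s29,s37} ∉↓L; 6/6 del acc.
'iuffwf': N↓-sim [33, 29, 22, 13, 8, 4, 2] end={s29,s37} rej; 6/6 del acc.
4 obstructions.

min(Σ*\↓L) = [qw, uww, ifuwuf, iuffwf].


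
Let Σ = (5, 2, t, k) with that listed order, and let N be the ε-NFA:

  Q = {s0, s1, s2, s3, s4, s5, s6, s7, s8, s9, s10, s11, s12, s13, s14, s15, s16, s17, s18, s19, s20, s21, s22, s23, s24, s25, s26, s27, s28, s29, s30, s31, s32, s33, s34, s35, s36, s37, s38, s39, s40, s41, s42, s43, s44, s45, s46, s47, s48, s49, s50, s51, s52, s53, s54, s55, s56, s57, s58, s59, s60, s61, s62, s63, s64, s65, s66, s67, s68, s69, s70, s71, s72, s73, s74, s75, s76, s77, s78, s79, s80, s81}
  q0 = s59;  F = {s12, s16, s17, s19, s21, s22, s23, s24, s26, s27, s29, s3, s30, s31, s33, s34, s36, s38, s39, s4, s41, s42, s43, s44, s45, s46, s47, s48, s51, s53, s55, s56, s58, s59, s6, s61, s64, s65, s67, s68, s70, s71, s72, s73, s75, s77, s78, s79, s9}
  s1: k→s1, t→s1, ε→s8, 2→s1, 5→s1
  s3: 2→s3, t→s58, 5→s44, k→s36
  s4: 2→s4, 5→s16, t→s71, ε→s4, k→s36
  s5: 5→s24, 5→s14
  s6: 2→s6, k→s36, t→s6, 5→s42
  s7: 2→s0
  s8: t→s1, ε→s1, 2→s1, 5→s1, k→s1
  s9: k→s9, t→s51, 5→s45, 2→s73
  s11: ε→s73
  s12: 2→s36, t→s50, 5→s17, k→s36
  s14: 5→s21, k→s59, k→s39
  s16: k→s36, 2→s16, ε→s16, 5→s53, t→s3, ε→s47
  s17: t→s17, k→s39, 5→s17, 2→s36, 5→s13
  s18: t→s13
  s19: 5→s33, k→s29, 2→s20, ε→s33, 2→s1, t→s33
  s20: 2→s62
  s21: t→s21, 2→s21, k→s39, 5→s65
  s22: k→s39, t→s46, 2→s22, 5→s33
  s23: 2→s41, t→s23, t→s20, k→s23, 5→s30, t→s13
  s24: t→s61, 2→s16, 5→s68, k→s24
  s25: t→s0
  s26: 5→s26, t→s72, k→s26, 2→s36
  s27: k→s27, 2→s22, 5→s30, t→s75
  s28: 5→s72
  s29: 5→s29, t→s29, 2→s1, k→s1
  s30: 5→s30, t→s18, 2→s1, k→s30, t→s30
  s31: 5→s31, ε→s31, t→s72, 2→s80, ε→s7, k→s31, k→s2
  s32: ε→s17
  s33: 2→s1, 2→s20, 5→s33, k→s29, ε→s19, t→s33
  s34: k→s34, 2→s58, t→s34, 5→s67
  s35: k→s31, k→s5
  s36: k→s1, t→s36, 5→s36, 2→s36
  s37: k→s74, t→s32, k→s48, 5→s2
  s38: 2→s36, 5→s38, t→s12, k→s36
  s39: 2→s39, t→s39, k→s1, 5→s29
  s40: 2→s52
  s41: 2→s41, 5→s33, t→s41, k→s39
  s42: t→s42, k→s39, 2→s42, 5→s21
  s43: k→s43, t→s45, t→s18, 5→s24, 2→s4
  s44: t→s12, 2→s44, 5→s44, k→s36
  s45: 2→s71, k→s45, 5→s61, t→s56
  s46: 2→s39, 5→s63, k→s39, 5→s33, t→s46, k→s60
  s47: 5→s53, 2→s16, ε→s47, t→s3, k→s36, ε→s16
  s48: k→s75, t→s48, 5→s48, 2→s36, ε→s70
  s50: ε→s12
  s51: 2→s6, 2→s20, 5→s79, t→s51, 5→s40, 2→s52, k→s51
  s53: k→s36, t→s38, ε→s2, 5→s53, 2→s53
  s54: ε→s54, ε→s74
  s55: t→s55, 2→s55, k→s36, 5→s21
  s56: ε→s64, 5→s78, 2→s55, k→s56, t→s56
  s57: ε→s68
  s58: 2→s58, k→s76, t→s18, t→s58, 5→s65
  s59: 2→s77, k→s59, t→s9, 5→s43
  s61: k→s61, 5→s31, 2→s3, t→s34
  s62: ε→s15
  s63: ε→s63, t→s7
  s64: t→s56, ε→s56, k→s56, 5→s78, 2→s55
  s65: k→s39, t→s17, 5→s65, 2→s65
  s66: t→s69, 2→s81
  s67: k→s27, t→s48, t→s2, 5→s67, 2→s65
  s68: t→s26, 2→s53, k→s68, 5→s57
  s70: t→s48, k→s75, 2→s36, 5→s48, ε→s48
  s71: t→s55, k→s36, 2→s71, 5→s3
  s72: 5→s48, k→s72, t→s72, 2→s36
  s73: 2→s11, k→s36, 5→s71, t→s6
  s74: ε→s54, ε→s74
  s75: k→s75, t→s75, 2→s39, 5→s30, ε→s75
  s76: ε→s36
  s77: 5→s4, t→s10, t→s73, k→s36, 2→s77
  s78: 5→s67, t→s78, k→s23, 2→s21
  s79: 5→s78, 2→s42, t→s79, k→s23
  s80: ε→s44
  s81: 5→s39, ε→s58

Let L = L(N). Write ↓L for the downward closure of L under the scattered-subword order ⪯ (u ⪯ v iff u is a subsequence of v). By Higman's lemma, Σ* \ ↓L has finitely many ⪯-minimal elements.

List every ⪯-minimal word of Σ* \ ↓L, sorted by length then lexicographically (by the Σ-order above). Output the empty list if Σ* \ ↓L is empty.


min(Σ*\↓L) = [2kk, 555t2k, tt5k52].

|Q|=82, |F|=49, |δ|=271 (30 ε).
min D↑ (46 st, q0=0, F={16}): 0:5→1,2→2,t→3,k→0 1:5→4,2→5,t→6,k→1 2:5→5,2→2,t→7,k→8 3:5→6,2→7,t→9,k→3 4:5→10,2→11,t→12,k→4 5:5→11,2→5,t→13,k→8 6:5→12,2→13,t→14,k→6 7:5→13,2→7,t→15,k→8 8:5→8,2→8,t→8,k→16 9:5→17,2→15,t→9,k→9 10:5→10,2→18,t→19,k→10 11:5→18,2→11,t→20,k→8 12:5→21,2→20,t→22,k→12 13:5→20,2→13,t→23,k→8 14:5→24,2→23,t→14,k→14 15:5→25,2→15,t→15,k→8 16:5→16,2→16,t→16,k→16 17:5→24,2→25,t→17,k→26 18:5→18,2→18,t→27,k→8 19:5→19,2→8,t→28,k→19 20:5→29,2→20,t→30,k→8 21:5→21,2→29,t→28,k→21 22:5→31,2→30,t→22,k→22 23:5→32,2→23,t→23,k→8 24:5→31,2→32,t→24,k→26 25:5→32,2→25,t→25,k→33 26:5→34,2→35,t→26,k→26 27:5→27,2→8,t→36,k→8 28:5→37,2→8,t→28,k→28 29:5→29,2→29,t→36,k→8 30:5→38,2→30,t→30,k→8 31:5→31,2→38,t→37,k→39 32:5→38,2→32,t→32,k→33 33:5→40,2→33,t→33,k→16 34:5→34,2→16,t→34,k→34 35:5→41,2→35,t→35,k→33 36:5→42,2→8,t→36,k→8 37:5→37,2→8,t→37,k→43 38:5→38,2→38,t→42,k→33 39:5→34,2→44,t→43,k→39 40:5→40,2→16,t→40,k→16 41:5→41,2→16,t→41,k→40 42:5→42,2→8,t→42,k→33 43:5→34,2→33,t→43,k→43 44:5→41,2→44,t→45,k→33 45:5→41,2→33,t→45,k→33.
'2kk': run [69, 44, 7, 2] end={s1,s8} — reject; 3/3 deletions ∈↓L.
'555t2k': run [69, 61, 50, 38, 28, 9, 2] end={s1,s8} ∉↓L; 6/6 single-dels accept.
'tt5k52': N↓-sim [69, 59, 46, 35, 22, 14, 6] end={s0,s1,s15,s20,s62,s8} rej; 6/6 single-dels accept.
3 words, ⪯-incomp.


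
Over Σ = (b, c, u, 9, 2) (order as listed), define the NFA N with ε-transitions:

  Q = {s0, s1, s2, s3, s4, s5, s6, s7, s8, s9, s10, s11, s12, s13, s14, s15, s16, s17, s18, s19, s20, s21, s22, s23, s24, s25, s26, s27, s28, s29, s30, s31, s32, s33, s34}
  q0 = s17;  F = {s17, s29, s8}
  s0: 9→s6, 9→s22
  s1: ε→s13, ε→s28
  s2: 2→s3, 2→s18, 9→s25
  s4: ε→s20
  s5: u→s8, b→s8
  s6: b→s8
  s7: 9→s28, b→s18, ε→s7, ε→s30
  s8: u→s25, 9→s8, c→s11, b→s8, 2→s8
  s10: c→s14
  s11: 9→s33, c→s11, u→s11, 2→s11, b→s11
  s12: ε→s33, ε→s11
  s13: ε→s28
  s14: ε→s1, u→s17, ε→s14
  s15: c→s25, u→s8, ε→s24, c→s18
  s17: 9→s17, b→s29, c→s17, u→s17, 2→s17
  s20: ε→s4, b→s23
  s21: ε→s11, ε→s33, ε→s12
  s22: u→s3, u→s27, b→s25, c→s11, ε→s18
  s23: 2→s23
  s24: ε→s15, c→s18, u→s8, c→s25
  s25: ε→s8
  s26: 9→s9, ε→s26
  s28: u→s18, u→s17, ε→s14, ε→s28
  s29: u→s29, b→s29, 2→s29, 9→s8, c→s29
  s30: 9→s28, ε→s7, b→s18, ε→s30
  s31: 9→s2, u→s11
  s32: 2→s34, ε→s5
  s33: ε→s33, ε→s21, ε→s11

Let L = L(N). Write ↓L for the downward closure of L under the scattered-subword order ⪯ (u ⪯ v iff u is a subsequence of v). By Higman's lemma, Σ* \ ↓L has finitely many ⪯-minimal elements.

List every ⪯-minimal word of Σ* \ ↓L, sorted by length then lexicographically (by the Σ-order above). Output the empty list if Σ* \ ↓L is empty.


|Q|=35, |F|=3, |δ|=79 (27 ε).
min D↑ (4 st, q0=0, F={3}): 0:b→1,c→0,u→0,9→0,2→0 1:b→1,c→1,u→1,9→2,2→1 2:b→2,c→3,u→2,9→2,2→2 3:b→3,c→3,u→3,9→3,2→3 [Hopcroft].
'b9c': |S_i|=[8, 7, 6, 4] end={s11,s12,s21,s33} — reject; 3/3 del acc.
1 minimals (antichain).

min(Σ*\↓L) = [b9c].
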